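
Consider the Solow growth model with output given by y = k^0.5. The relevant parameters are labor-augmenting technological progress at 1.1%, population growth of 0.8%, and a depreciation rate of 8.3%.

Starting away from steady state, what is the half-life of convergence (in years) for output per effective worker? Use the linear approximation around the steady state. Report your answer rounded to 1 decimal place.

about 13.6 years

Near the steady state the convergence rate is λ = (1 − α)(n + g + δ).
λ = (1 − 0.5) × 0.102 = 0.5 × 0.102 = 0.0510
Half-life = ln 2 / λ = 0.6931 / 0.0510 ≈ 13.59 years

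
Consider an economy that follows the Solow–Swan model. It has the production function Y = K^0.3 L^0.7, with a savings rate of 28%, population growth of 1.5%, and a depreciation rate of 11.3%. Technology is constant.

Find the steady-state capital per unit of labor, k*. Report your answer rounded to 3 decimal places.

Steady state requires s·f(k) = (n + δ)·k, i.e. s·k^α = (n + δ)·k.
Dividing both sides by k: k^(1−α) = s / (n + δ).
k^0.7 = 0.28 / (0.015 + 0.113) = 0.28 / 0.128 = 2.1875
k* = 2.1875^(1/0.7) ≈ 3.0594

k* ≈ 3.059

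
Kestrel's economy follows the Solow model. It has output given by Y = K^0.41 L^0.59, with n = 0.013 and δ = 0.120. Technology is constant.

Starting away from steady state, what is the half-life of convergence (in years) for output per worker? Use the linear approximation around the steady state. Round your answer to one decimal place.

t_½ ≈ 8.8 years

Near the steady state the convergence rate is λ = (1 − α)(n + δ).
λ = (1 − 0.41) × 0.133 = 0.59 × 0.133 = 0.07847
Half-life = ln 2 / λ = 0.6931 / 0.07847 ≈ 8.83 years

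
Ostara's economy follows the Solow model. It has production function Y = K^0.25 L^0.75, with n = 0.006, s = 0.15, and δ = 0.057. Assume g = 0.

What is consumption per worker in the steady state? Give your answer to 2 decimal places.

In steady state, investment equals break-even investment: s·k^α = (n + δ)·k.
Dividing both sides by k: k^(1−α) = s / (n + δ).
k^0.75 = 0.15 / (0.006 + 0.057) = 0.15 / 0.063 = 2.3810
k* = 2.3810^(1/0.75) ≈ 3.1794
y* = (k*)^α = 3.1794^0.25 ≈ 1.3353
c* = (1 − s)·y* = (1 − 0.15) × 1.3353 ≈ 1.1350

c* ≈ 1.14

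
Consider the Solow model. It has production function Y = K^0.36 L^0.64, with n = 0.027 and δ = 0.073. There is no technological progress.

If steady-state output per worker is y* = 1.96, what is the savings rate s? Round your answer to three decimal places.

s ≈ 0.331

At the steady state, Δk = 0, so s·k^α = (n + δ)·k.
Since y* = [s/(n + δ)]^(α/(1−α)), we have s/(n + δ) = (y*)^((1−α)/α) = 1.96^1.7778 = 3.3081.
Therefore s = 3.3081 × (n + δ) = 3.3081 × 0.100 = 0.3308.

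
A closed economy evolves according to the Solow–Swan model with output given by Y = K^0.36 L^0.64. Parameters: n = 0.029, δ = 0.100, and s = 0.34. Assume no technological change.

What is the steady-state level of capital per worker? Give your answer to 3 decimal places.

In steady state, investment equals break-even investment: s·k^α = (n + δ)·k.
Rearranging, k^(1−α) = s / (n + δ).
k^0.64 = 0.34 / (0.029 + 0.100) = 0.34 / 0.129 = 2.6357
k* = 2.6357^(1/0.64) ≈ 4.5462

k* = 4.546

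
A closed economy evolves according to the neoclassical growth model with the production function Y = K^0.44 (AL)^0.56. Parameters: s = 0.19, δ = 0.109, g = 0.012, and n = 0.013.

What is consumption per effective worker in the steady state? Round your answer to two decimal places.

c* = 1.07

In steady state, investment equals break-even investment: s·k^α = (n + g + δ)·k.
Rearranging, k^(1−α) = s / (n + g + δ).
k^0.56 = 0.19 / (0.013 + 0.012 + 0.109) = 0.19 / 0.134 = 1.4179
k* = 1.4179^(1/0.56) ≈ 1.8655
y* = (k*)^α = 1.8655^0.44 ≈ 1.3157
c* = (1 − s)·y* = (1 − 0.19) × 1.3157 ≈ 1.0657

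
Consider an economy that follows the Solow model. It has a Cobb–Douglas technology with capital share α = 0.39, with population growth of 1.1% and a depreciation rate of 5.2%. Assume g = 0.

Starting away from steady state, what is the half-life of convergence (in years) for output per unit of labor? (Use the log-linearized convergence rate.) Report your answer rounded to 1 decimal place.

Near the steady state the convergence rate is λ = (1 − α)(n + δ).
λ = (1 − 0.39) × 0.063 = 0.61 × 0.063 = 0.03843
Half-life = ln 2 / λ = 0.6931 / 0.03843 ≈ 18.04 years

half-life ≈ 18.0 years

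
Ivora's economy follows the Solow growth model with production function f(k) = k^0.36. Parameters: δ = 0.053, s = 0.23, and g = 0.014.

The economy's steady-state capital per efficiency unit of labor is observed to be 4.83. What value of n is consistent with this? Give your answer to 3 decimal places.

n ≈ 0.017

At the steady state, Δk = 0, so s·k^α = (n + g + δ)·k.
So s / (n + g + δ) = (k*)^(1−α) = 4.83^0.64 = 2.7398.
Therefore n + g + δ = s / 2.7398 = 0.23 / 2.7398 = 0.0839, so n = 0.0839 − 0.067 = 0.0169.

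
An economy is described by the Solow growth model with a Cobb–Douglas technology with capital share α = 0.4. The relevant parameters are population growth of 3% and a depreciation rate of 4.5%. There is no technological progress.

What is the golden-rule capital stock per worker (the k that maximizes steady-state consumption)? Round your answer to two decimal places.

k_gold ≈ 16.28

The golden rule sets f'(k) = n + δ, i.e. α·k^(α−1) = n + δ.
So k^(1−α) = α / (n + δ) = 0.4 / 0.075 = 5.3333.
k_gold = 5.3333^(1/0.6) ≈ 16.2802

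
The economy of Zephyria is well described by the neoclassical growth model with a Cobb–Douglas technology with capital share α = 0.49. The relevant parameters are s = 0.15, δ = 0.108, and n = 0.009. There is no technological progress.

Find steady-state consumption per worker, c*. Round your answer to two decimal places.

c* = 1.08

At the steady state, Δk = 0, so s·k^α = (n + δ)·k.
Dividing both sides by k: k^(1−α) = s / (n + δ).
k^0.51 = 0.15 / (0.009 + 0.108) = 0.15 / 0.117 = 1.2821
k* = 1.2821^(1/0.51) ≈ 1.6278
y* = (k*)^α = 1.6278^0.49 ≈ 1.2697
c* = (1 − s)·y* = (1 − 0.15) × 1.2697 ≈ 1.0792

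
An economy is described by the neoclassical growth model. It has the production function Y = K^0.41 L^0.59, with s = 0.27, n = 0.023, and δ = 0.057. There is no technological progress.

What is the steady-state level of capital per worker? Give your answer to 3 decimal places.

At the steady state, Δk = 0, so s·k^α = (n + δ)·k.
Dividing both sides by k: k^(1−α) = s / (n + δ).
k^0.59 = 0.27 / (0.023 + 0.057) = 0.27 / 0.080 = 3.3750
k* = 3.3750^(1/0.59) ≈ 7.8592

k* ≈ 7.859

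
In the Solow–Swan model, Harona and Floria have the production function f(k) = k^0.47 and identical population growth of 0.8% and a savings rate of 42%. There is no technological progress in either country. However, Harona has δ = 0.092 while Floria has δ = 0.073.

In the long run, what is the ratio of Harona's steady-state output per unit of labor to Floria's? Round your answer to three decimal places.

y*_H / y*_F ≈ 0.830

Steady-state y* = [s/(n + δ)]^(α/(1−α)), so the ratio is [ (s_H/(n + δ)_H) / (s_F/(n + δ)_F) ]^0.8868.
s_H/(n + δ)_H = 0.42/0.100 = 4.2000; s_F/(n + δ)_F = 0.42/0.081 = 5.1852.
Ratio = (4.2000/5.1852)^0.8868 = 0.8100^0.8868 ≈ 0.8296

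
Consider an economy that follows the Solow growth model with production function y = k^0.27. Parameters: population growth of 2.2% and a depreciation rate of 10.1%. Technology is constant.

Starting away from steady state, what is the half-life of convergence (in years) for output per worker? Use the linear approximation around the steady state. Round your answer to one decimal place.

half-life ≈ 7.7 years

Near the steady state the convergence rate is λ = (1 − α)(n + δ).
λ = (1 − 0.27) × 0.123 = 0.73 × 0.123 = 0.08979
Half-life = ln 2 / λ = 0.6931 / 0.08979 ≈ 7.72 years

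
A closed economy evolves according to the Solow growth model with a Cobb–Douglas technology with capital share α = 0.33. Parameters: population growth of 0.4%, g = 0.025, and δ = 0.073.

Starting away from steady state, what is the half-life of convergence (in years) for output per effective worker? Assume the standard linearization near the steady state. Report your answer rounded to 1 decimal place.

Near the steady state the convergence rate is λ = (1 − α)(n + g + δ).
λ = (1 − 0.33) × 0.102 = 0.67 × 0.102 = 0.06834
Half-life = ln 2 / λ = 0.6931 / 0.06834 ≈ 10.14 years

t_½ ≈ 10.1 years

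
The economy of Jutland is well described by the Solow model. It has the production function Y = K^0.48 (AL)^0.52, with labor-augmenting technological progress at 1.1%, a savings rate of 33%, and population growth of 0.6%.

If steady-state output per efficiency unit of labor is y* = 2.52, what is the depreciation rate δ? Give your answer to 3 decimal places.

In steady state, investment equals break-even investment: s·k^α = (n + g + δ)·k.
Since y* = [s/(n + g + δ)]^(α/(1−α)), we have s/(n + g + δ) = (y*)^((1−α)/α) = 2.52^1.0833 = 2.7217.
Therefore n + g + δ = s / 2.7217 = 0.33 / 2.7217 = 0.1212, so δ = 0.1212 − 0.017 = 0.1042.

δ ≈ 0.104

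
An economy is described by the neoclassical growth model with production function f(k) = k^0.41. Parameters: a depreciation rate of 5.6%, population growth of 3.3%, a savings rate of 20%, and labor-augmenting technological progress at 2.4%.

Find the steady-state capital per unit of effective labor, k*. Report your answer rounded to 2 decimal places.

k* ≈ 2.63

At the steady state, Δk = 0, so s·k^α = (n + g + δ)·k.
Dividing both sides by k: k^(1−α) = s / (n + g + δ).
k^0.59 = 0.20 / (0.033 + 0.024 + 0.056) = 0.20 / 0.113 = 1.7699
k* = 1.7699^(1/0.59) ≈ 2.6318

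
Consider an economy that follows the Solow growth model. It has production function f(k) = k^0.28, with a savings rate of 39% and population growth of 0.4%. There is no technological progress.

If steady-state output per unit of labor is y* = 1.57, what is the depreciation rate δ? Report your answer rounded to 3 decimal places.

δ ≈ 0.118

In steady state, investment equals break-even investment: s·k^α = (n + δ)·k.
Since y* = [s/(n + δ)]^(α/(1−α)), we have s/(n + δ) = (y*)^((1−α)/α) = 1.57^2.5714 = 3.1896.
Therefore n + δ = s / 3.1896 = 0.39 / 3.1896 = 0.1223, so δ = 0.1223 − 0.004 = 0.1183.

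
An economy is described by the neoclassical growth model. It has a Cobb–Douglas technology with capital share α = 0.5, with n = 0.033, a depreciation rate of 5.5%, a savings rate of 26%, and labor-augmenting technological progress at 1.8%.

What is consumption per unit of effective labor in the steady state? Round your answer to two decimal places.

At the steady state, Δk = 0, so s·k^α = (n + g + δ)·k.
Dividing both sides by k: k^(1−α) = s / (n + g + δ).
k^0.5 = 0.26 / (0.033 + 0.018 + 0.055) = 0.26 / 0.106 = 2.4528
k* = 2.4528^(1/0.5) ≈ 6.0162
y* = (k*)^α = 6.0162^0.5 ≈ 2.4528
c* = (1 − s)·y* = (1 − 0.26) × 2.4528 ≈ 1.8151

c* = 1.82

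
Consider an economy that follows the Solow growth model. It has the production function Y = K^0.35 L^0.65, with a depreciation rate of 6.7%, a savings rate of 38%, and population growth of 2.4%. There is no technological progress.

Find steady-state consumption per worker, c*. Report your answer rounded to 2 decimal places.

c* ≈ 1.34

Steady state requires s·f(k) = (n + δ)·k, i.e. s·k^α = (n + δ)·k.
Dividing both sides by k: k^(1−α) = s / (n + δ).
k^0.65 = 0.38 / (0.024 + 0.067) = 0.38 / 0.091 = 4.1758
k* = 4.1758^(1/0.65) ≈ 9.0154
y* = (k*)^α = 9.0154^0.35 ≈ 2.1590
c* = (1 − s)·y* = (1 − 0.38) × 2.1590 ≈ 1.3386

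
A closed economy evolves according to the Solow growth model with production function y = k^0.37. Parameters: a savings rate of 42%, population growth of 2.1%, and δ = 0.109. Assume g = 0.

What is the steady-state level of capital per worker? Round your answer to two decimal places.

At the steady state, Δk = 0, so s·k^α = (n + δ)·k.
Rearranging, k^(1−α) = s / (n + δ).
k^0.63 = 0.42 / (0.021 + 0.109) = 0.42 / 0.130 = 3.2308
k* = 3.2308^(1/0.63) ≈ 6.4332

k* = 6.43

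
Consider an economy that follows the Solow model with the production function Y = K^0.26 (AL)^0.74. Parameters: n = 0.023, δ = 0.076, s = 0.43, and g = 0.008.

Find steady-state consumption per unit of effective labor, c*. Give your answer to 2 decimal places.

c* ≈ 0.93

Steady state requires s·f(k) = (n + g + δ)·k, i.e. s·k^α = (n + g + δ)·k.
Dividing both sides by k: k^(1−α) = s / (n + g + δ).
k^0.74 = 0.43 / (0.023 + 0.008 + 0.076) = 0.43 / 0.107 = 4.0187
k* = 4.0187^(1/0.74) ≈ 6.5514
y* = (k*)^α = 6.5514^0.26 ≈ 1.6302
c* = (1 − s)·y* = (1 − 0.43) × 1.6302 ≈ 0.9292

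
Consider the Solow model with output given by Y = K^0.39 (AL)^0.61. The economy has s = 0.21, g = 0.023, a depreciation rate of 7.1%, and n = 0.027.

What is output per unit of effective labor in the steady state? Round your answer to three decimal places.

y* ≈ 1.423

In steady state, investment equals break-even investment: s·k^α = (n + g + δ)·k.
Rearranging, k^(1−α) = s / (n + g + δ).
k^0.61 = 0.21 / (0.027 + 0.023 + 0.071) = 0.21 / 0.121 = 1.7355
k* = 1.7355^(1/0.61) ≈ 2.4689
y* = (k*)^α = 2.4689^0.39 ≈ 1.4226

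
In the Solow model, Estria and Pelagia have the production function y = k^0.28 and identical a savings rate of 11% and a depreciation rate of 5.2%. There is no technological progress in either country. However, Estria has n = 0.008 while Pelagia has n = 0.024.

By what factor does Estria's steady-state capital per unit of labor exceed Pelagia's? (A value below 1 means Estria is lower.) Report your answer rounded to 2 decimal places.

k*_E / k*_P ≈ 1.39

Steady-state k* = [s/(n + δ)]^(1/(1−α)), so the ratio is [ (s_E/(n + δ)_E) / (s_P/(n + δ)_P) ]^1.3889.
s_E/(n + δ)_E = 0.11/0.060 = 1.8333; s_P/(n + δ)_P = 0.11/0.076 = 1.4474.
Ratio = (1.8333/1.4474)^1.3889 = 1.2666^1.3889 ≈ 1.3885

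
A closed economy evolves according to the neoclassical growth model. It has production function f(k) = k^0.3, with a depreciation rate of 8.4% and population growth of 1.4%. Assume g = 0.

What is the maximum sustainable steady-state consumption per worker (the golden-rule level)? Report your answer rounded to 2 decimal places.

c_gold ≈ 1.13

At the golden rule, f'(k) = n + δ, so α·k^(α−1) = n + δ and k_gold = (α/(n + δ))^(1/(1−α)).
k_gold = (0.3/0.098)^(1/0.7) = 3.0612^1.4286 ≈ 4.9448
c_gold = f(k_gold) − (n + δ)·k_gold = 1.6153 − 0.098×4.9448 ≈ 1.1307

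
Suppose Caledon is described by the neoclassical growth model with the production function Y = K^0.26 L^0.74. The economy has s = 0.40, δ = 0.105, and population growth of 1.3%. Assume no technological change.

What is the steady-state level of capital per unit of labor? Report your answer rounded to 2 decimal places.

In steady state, investment equals break-even investment: s·k^α = (n + δ)·k.
Dividing both sides by k: k^(1−α) = s / (n + δ).
k^0.74 = 0.40 / (0.013 + 0.105) = 0.40 / 0.118 = 3.3898
k* = 3.3898^(1/0.74) ≈ 5.2054

k* = 5.21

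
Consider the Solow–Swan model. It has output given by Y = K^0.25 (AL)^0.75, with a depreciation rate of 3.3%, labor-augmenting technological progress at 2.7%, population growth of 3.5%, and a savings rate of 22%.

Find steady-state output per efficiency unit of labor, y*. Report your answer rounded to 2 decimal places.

y* = 1.32

In steady state, investment equals break-even investment: s·k^α = (n + g + δ)·k.
Dividing both sides by k: k^(1−α) = s / (n + g + δ).
k^0.75 = 0.22 / (0.035 + 0.027 + 0.033) = 0.22 / 0.095 = 2.3158
k* = 2.3158^(1/0.75) ≈ 3.0639
y* = (k*)^α = 3.0639^0.25 ≈ 1.3230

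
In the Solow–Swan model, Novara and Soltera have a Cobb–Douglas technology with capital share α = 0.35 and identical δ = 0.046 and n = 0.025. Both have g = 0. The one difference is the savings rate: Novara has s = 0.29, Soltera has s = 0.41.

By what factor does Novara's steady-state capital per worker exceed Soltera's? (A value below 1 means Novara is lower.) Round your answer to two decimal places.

Steady-state k* = [s/(n + δ)]^(1/(1−α)), so the ratio is [ (s_N/(n + δ)_N) / (s_S/(n + δ)_S) ]^1.5385.
s_N/(n + δ)_N = 0.29/0.071 = 4.0845; s_S/(n + δ)_S = 0.41/0.071 = 5.7746.
Ratio = (4.0845/5.7746)^1.5385 = 0.7073^1.5385 ≈ 0.5870

ratio ≈ 0.59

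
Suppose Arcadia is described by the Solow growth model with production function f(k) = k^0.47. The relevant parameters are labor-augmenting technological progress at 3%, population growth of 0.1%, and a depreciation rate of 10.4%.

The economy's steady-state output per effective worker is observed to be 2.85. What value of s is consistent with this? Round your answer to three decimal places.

Steady state requires s·f(k) = (n + g + δ)·k, i.e. s·k^α = (n + g + δ)·k.
Since y* = [s/(n + g + δ)]^(α/(1−α)), we have s/(n + g + δ) = (y*)^((1−α)/α) = 2.85^1.1277 = 3.2578.
Therefore s = 3.2578 × (n + g + δ) = 3.2578 × 0.135 = 0.4398.

s ≈ 0.440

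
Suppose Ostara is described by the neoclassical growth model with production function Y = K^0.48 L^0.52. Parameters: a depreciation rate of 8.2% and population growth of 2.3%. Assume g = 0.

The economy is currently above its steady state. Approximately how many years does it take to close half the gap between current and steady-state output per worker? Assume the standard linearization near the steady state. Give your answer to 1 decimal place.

Near the steady state the convergence rate is λ = (1 − α)(n + δ).
λ = (1 − 0.48) × 0.105 = 0.52 × 0.105 = 0.0546
Half-life = ln 2 / λ = 0.6931 / 0.0546 ≈ 12.69 years

about 12.7 years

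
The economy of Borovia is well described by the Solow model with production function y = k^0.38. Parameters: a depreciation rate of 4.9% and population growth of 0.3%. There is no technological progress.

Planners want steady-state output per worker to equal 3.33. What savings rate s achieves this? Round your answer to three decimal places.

In steady state, investment equals break-even investment: s·k^α = (n + δ)·k.
Since y* = [s/(n + δ)]^(α/(1−α)), we have s/(n + δ) = (y*)^((1−α)/α) = 3.33^1.6316 = 7.1190.
Therefore s = 7.1190 × (n + δ) = 7.1190 × 0.052 = 0.3702.

s ≈ 0.370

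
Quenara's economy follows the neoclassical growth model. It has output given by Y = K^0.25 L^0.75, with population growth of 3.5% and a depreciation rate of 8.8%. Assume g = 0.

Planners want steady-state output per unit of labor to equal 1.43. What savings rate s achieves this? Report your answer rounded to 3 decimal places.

At the steady state, Δk = 0, so s·k^α = (n + δ)·k.
Since y* = [s/(n + δ)]^(α/(1−α)), we have s/(n + δ) = (y*)^((1−α)/α) = 1.43^3 = 2.9242.
Therefore s = 2.9242 × (n + δ) = 2.9242 × 0.123 = 0.3597.

s ≈ 0.360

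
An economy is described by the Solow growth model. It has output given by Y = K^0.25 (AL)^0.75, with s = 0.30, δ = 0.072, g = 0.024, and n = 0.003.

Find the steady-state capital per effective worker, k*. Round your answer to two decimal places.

In steady state, investment equals break-even investment: s·k^α = (n + g + δ)·k.
Dividing both sides by k: k^(1−α) = s / (n + g + δ).
k^0.75 = 0.30 / (0.003 + 0.024 + 0.072) = 0.30 / 0.099 = 3.0303
k* = 3.0303^(1/0.75) ≈ 4.3851

k* ≈ 4.39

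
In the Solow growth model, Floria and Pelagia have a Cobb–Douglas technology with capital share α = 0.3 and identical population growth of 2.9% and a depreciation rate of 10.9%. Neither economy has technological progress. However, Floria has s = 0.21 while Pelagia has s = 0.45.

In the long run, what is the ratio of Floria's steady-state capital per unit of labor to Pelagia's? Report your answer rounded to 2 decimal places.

Steady-state k* = [s/(n + δ)]^(1/(1−α)), so the ratio is [ (s_F/(n + δ)_F) / (s_P/(n + δ)_P) ]^1.4286.
s_F/(n + δ)_F = 0.21/0.138 = 1.5217; s_P/(n + δ)_P = 0.45/0.138 = 3.2609.
Ratio = (1.5217/3.2609)^1.4286 = 0.4667^1.4286 ≈ 0.3367

ratio ≈ 0.34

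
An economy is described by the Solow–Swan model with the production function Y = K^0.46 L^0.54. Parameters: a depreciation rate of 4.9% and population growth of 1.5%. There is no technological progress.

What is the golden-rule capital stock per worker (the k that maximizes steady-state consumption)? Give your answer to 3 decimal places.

The golden rule sets f'(k) = n + δ, i.e. α·k^(α−1) = n + δ.
So k^(1−α) = α / (n + δ) = 0.46 / 0.064 = 7.1875.
k_gold = 7.1875^(1/0.54) ≈ 38.5705

k_gold ≈ 38.571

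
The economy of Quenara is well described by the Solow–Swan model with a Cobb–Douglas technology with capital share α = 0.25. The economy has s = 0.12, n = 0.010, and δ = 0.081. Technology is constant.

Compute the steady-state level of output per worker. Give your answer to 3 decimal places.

y* ≈ 1.097

Steady state requires s·f(k) = (n + δ)·k, i.e. s·k^α = (n + δ)·k.
Dividing both sides by k: k^(1−α) = s / (n + δ).
k^0.75 = 0.12 / (0.010 + 0.081) = 0.12 / 0.091 = 1.3187
k* = 1.3187^(1/0.75) ≈ 1.4461
y* = (k*)^α = 1.4461^0.25 ≈ 1.0966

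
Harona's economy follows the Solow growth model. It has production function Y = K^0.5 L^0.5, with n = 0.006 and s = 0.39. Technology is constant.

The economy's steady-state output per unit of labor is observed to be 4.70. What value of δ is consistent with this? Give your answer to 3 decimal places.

Steady state requires s·f(k) = (n + δ)·k, i.e. s·k^α = (n + δ)·k.
Since y* = [s/(n + δ)]^(α/(1−α)), we have s/(n + δ) = (y*)^((1−α)/α) = 4.70^1 = 4.7000.
Therefore n + δ = s / 4.7000 = 0.39 / 4.7000 = 0.0830, so δ = 0.0830 − 0.006 = 0.0770.

δ ≈ 0.077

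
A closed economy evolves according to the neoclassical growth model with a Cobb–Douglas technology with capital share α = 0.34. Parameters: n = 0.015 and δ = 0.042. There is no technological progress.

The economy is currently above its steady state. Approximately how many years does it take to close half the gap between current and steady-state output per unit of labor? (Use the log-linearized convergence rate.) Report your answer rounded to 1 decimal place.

t_½ ≈ 18.4 years

Near the steady state the convergence rate is λ = (1 − α)(n + δ).
λ = (1 − 0.34) × 0.057 = 0.66 × 0.057 = 0.03762
Half-life = ln 2 / λ = 0.6931 / 0.03762 ≈ 18.42 years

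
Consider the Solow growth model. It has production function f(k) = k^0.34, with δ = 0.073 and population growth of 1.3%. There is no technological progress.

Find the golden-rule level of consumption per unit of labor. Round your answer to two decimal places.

c_gold ≈ 1.34

At the golden rule, f'(k) = n + δ, so α·k^(α−1) = n + δ and k_gold = (α/(n + δ))^(1/(1−α)).
k_gold = (0.34/0.086)^(1/0.66) = 3.9535^1.5152 ≈ 8.0269
c_gold = f(k_gold) − (n + δ)·k_gold = 2.0302 − 0.086×8.0269 ≈ 1.3399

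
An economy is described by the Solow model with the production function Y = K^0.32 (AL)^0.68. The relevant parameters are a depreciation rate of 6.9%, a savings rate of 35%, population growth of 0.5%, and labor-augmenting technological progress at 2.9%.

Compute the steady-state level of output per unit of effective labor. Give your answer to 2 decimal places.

y* ≈ 1.78

Steady state requires s·f(k) = (n + g + δ)·k, i.e. s·k^α = (n + g + δ)·k.
Rearranging, k^(1−α) = s / (n + g + δ).
k^0.68 = 0.35 / (0.005 + 0.029 + 0.069) = 0.35 / 0.103 = 3.3981
k* = 3.3981^(1/0.68) ≈ 6.0427
y* = (k*)^α = 6.0427^0.32 ≈ 1.7783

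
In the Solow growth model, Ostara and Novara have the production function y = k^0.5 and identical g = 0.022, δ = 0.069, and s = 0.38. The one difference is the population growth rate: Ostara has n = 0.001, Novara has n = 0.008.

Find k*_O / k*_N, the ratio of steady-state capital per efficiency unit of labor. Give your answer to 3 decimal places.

ratio ≈ 1.158

Steady-state k* = [s/(n + g + δ)]^(1/(1−α)), so the ratio is [ (s_O/(n + g + δ)_O) / (s_N/(n + g + δ)_N) ]^2.
s_O/(n + g + δ)_O = 0.38/0.092 = 4.1304; s_N/(n + g + δ)_N = 0.38/0.099 = 3.8384.
Ratio = (4.1304/3.8384)^2 = 1.0761^2 ≈ 1.1580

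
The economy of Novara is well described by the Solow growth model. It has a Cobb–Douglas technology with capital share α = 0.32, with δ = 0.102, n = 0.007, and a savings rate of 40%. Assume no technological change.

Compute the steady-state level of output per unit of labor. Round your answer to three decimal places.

y* ≈ 1.844

In steady state, investment equals break-even investment: s·k^α = (n + δ)·k.
Rearranging, k^(1−α) = s / (n + δ).
k^0.68 = 0.40 / (0.007 + 0.102) = 0.40 / 0.109 = 3.6697
k* = 3.6697^(1/0.68) ≈ 6.7661
y* = (k*)^α = 6.7661^0.32 ≈ 1.8438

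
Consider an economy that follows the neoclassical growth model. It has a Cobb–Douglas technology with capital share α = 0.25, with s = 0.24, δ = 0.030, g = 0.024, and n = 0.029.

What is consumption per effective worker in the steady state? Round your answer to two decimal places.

c* ≈ 1.08

In steady state, investment equals break-even investment: s·k^α = (n + g + δ)·k.
Dividing both sides by k: k^(1−α) = s / (n + g + δ).
k^0.75 = 0.24 / (0.029 + 0.024 + 0.030) = 0.24 / 0.083 = 2.8916
k* = 2.8916^(1/0.75) ≈ 4.1196
y* = (k*)^α = 4.1196^0.25 ≈ 1.4247
c* = (1 − s)·y* = (1 − 0.24) × 1.4247 ≈ 1.0828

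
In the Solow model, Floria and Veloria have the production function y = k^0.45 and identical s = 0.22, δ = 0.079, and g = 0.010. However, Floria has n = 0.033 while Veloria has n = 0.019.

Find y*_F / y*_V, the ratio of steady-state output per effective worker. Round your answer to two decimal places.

y*_F / y*_V ≈ 0.91

Steady-state y* = [s/(n + g + δ)]^(α/(1−α)), so the ratio is [ (s_F/(n + g + δ)_F) / (s_V/(n + g + δ)_V) ]^0.8182.
s_F/(n + g + δ)_F = 0.22/0.122 = 1.8033; s_V/(n + g + δ)_V = 0.22/0.108 = 2.0370.
Ratio = (1.8033/2.0370)^0.8182 = 0.8853^0.8182 ≈ 0.9051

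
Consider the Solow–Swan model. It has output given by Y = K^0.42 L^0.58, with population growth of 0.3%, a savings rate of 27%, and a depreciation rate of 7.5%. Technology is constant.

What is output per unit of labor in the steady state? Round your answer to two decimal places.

At the steady state, Δk = 0, so s·k^α = (n + δ)·k.
Dividing both sides by k: k^(1−α) = s / (n + δ).
k^0.58 = 0.27 / (0.003 + 0.075) = 0.27 / 0.078 = 3.4615
k* = 3.4615^(1/0.58) ≈ 8.5068
y* = (k*)^α = 8.5068^0.42 ≈ 2.4575

y* = 2.46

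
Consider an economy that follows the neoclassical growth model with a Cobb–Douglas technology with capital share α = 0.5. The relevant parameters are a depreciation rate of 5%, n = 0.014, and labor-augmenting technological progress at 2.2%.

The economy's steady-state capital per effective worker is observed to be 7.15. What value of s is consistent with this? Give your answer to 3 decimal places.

In steady state, investment equals break-even investment: s·k^α = (n + g + δ)·k.
So s / (n + g + δ) = (k*)^(1−α) = 7.15^0.5 = 2.6739.
Therefore s = 2.6739 × (n + g + δ) = 2.6739 × 0.086 = 0.2300.

s ≈ 0.230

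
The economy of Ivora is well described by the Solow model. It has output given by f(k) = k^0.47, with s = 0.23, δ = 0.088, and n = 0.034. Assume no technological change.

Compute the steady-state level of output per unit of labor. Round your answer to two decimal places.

y* ≈ 1.75

At the steady state, Δk = 0, so s·k^α = (n + δ)·k.
Dividing both sides by k: k^(1−α) = s / (n + δ).
k^0.53 = 0.23 / (0.034 + 0.088) = 0.23 / 0.122 = 1.8852
k* = 1.8852^(1/0.53) ≈ 3.3078
y* = (k*)^α = 3.3078^0.47 ≈ 1.7546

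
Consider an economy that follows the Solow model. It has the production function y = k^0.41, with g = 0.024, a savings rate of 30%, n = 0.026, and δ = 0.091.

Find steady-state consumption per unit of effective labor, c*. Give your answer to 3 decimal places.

In steady state, investment equals break-even investment: s·k^α = (n + g + δ)·k.
Rearranging, k^(1−α) = s / (n + g + δ).
k^0.59 = 0.30 / (0.026 + 0.024 + 0.091) = 0.30 / 0.141 = 2.1277
k* = 2.1277^(1/0.59) ≈ 3.5957
y* = (k*)^α = 3.5957^0.41 ≈ 1.6899
c* = (1 − s)·y* = (1 − 0.30) × 1.6899 ≈ 1.1829

c* = 1.183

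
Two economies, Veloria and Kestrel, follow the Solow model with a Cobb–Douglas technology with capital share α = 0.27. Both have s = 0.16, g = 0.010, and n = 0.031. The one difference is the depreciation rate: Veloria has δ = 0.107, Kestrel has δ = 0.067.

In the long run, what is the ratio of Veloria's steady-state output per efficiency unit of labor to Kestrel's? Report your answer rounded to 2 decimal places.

Steady-state y* = [s/(n + g + δ)]^(α/(1−α)), so the ratio is [ (s_V/(n + g + δ)_V) / (s_K/(n + g + δ)_K) ]^0.3699.
s_V/(n + g + δ)_V = 0.16/0.148 = 1.0811; s_K/(n + g + δ)_K = 0.16/0.108 = 1.4815.
Ratio = (1.0811/1.4815)^0.3699 = 0.7297^0.3699 ≈ 0.8900

ratio ≈ 0.89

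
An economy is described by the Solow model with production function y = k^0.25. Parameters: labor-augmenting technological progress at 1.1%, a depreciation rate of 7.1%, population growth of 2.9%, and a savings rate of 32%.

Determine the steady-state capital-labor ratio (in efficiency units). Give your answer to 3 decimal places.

k* ≈ 4.103

At the steady state, Δk = 0, so s·k^α = (n + g + δ)·k.
Dividing both sides by k: k^(1−α) = s / (n + g + δ).
k^0.75 = 0.32 / (0.029 + 0.011 + 0.071) = 0.32 / 0.111 = 2.8829
k* = 2.8829^(1/0.75) ≈ 4.1030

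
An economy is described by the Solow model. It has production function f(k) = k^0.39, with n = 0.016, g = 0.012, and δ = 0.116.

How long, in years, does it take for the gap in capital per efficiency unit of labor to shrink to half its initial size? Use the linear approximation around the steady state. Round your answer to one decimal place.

half-life ≈ 7.9 years

Near the steady state the convergence rate is λ = (1 − α)(n + g + δ).
λ = (1 − 0.39) × 0.144 = 0.61 × 0.144 = 0.08784
Half-life = ln 2 / λ = 0.6931 / 0.08784 ≈ 7.89 years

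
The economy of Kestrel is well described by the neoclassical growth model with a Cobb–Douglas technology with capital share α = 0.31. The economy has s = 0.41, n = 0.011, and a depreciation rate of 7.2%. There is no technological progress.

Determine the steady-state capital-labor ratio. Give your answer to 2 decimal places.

k* ≈ 10.12

In steady state, investment equals break-even investment: s·k^α = (n + δ)·k.
Rearranging, k^(1−α) = s / (n + δ).
k^0.69 = 0.41 / (0.011 + 0.072) = 0.41 / 0.083 = 4.9398
k* = 4.9398^(1/0.69) ≈ 10.1246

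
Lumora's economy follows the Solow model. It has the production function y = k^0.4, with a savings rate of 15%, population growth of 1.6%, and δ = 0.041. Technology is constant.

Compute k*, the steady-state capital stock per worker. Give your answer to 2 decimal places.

k* ≈ 5.02

In steady state, investment equals break-even investment: s·k^α = (n + δ)·k.
Dividing both sides by k: k^(1−α) = s / (n + δ).
k^0.6 = 0.15 / (0.016 + 0.041) = 0.15 / 0.057 = 2.6316
k* = 2.6316^(1/0.6) ≈ 5.0161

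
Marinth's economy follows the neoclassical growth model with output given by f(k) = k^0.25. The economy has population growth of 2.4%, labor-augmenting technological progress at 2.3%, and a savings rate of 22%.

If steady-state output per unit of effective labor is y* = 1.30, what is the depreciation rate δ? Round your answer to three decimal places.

δ ≈ 0.053

In steady state, investment equals break-even investment: s·k^α = (n + g + δ)·k.
Since y* = [s/(n + g + δ)]^(α/(1−α)), we have s/(n + g + δ) = (y*)^((1−α)/α) = 1.30^3 = 2.1970.
Therefore n + g + δ = s / 2.1970 = 0.22 / 2.1970 = 0.1001, so δ = 0.1001 − 0.047 = 0.0531.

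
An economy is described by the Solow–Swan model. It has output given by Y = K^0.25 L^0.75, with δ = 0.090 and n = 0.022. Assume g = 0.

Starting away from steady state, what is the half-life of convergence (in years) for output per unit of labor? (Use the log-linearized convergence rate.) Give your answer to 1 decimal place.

t_½ ≈ 8.3 years

Near the steady state the convergence rate is λ = (1 − α)(n + δ).
λ = (1 − 0.25) × 0.112 = 0.75 × 0.112 = 0.0840
Half-life = ln 2 / λ = 0.6931 / 0.0840 ≈ 8.25 years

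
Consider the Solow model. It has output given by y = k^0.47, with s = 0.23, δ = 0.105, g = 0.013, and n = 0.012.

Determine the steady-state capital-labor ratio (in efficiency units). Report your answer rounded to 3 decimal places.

k* = 2.934

In steady state, investment equals break-even investment: s·k^α = (n + g + δ)·k.
Rearranging, k^(1−α) = s / (n + g + δ).
k^0.53 = 0.23 / (0.012 + 0.013 + 0.105) = 0.23 / 0.130 = 1.7692
k* = 1.7692^(1/0.53) ≈ 2.9343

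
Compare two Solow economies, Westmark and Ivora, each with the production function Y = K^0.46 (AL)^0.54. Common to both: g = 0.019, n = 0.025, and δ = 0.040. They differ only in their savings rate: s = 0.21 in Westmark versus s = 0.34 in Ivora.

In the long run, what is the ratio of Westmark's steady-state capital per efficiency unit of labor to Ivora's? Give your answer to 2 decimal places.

k*_W / k*_I ≈ 0.41

Steady-state k* = [s/(n + g + δ)]^(1/(1−α)), so the ratio is [ (s_W/(n + g + δ)_W) / (s_I/(n + g + δ)_I) ]^1.8519.
s_W/(n + g + δ)_W = 0.21/0.084 = 2.5000; s_I/(n + g + δ)_I = 0.34/0.084 = 4.0476.
Ratio = (2.5000/4.0476)^1.8519 = 0.6176^1.8519 ≈ 0.4096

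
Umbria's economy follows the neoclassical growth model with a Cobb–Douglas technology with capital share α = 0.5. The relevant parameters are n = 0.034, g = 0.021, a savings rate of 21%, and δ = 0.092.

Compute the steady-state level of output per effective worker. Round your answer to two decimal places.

At the steady state, Δk = 0, so s·k^α = (n + g + δ)·k.
Rearranging, k^(1−α) = s / (n + g + δ).
k^0.5 = 0.21 / (0.034 + 0.021 + 0.092) = 0.21 / 0.147 = 1.4286
k* = 1.4286^(1/0.5) ≈ 2.0409
y* = (k*)^α = 2.0409^0.5 ≈ 1.4286

y* = 1.43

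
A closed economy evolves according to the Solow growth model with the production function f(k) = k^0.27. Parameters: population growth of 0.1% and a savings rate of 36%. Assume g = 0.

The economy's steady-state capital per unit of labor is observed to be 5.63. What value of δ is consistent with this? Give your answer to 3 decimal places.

At the steady state, Δk = 0, so s·k^α = (n + δ)·k.
So s / (n + δ) = (k*)^(1−α) = 5.63^0.73 = 3.5308.
Therefore n + δ = s / 3.5308 = 0.36 / 3.5308 = 0.1020, so δ = 0.1020 − 0.001 = 0.1010.

δ ≈ 0.101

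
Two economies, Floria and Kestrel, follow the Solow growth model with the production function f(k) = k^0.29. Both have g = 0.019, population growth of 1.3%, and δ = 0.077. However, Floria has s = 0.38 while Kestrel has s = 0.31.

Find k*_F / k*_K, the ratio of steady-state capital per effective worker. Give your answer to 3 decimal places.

ratio ≈ 1.332

Steady-state k* = [s/(n + g + δ)]^(1/(1−α)), so the ratio is [ (s_F/(n + g + δ)_F) / (s_K/(n + g + δ)_K) ]^1.4085.
s_F/(n + g + δ)_F = 0.38/0.109 = 3.4862; s_K/(n + g + δ)_K = 0.31/0.109 = 2.8440.
Ratio = (3.4862/2.8440)^1.4085 = 1.2258^1.4085 ≈ 1.3321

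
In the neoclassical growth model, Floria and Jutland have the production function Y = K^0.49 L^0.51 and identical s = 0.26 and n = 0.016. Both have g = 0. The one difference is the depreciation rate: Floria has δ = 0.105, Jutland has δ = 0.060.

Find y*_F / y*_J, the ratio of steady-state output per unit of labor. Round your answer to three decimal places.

Steady-state y* = [s/(n + δ)]^(α/(1−α)), so the ratio is [ (s_F/(n + δ)_F) / (s_J/(n + δ)_J) ]^0.9608.
s_F/(n + δ)_F = 0.26/0.121 = 2.1488; s_J/(n + δ)_J = 0.26/0.076 = 3.4211.
Ratio = (2.1488/3.4211)^0.9608 = 0.6281^0.9608 ≈ 0.6397

y*_F / y*_J ≈ 0.640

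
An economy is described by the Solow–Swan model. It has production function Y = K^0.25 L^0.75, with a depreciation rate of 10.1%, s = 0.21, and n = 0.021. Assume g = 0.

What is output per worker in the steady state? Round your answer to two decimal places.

y* = 1.20

In steady state, investment equals break-even investment: s·k^α = (n + δ)·k.
Rearranging, k^(1−α) = s / (n + δ).
k^0.75 = 0.21 / (0.021 + 0.101) = 0.21 / 0.122 = 1.7213
k* = 1.7213^(1/0.75) ≈ 2.0629
y* = (k*)^α = 2.0629^0.25 ≈ 1.1984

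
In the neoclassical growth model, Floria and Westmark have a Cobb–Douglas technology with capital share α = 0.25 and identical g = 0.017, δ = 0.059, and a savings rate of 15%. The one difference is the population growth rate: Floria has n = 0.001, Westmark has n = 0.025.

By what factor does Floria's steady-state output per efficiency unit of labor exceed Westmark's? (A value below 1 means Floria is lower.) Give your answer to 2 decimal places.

ratio ≈ 1.09

Steady-state y* = [s/(n + g + δ)]^(α/(1−α)), so the ratio is [ (s_F/(n + g + δ)_F) / (s_W/(n + g + δ)_W) ]^0.3333.
s_F/(n + g + δ)_F = 0.15/0.077 = 1.9481; s_W/(n + g + δ)_W = 0.15/0.101 = 1.4851.
Ratio = (1.9481/1.4851)^0.3333 = 1.3118^0.3333 ≈ 1.0947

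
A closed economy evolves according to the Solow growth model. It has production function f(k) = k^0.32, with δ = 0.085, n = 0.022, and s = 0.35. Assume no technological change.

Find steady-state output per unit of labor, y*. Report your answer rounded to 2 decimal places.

In steady state, investment equals break-even investment: s·k^α = (n + δ)·k.
Rearranging, k^(1−α) = s / (n + δ).
k^0.68 = 0.35 / (0.022 + 0.085) = 0.35 / 0.107 = 3.2710
k* = 3.2710^(1/0.68) ≈ 5.7132
y* = (k*)^α = 5.7132^0.32 ≈ 1.7466

y* ≈ 1.75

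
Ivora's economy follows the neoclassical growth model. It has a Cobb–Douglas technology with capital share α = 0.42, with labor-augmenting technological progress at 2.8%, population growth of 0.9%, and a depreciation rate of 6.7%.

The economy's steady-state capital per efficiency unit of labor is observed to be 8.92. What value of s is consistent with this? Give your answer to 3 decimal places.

Steady state requires s·f(k) = (n + g + δ)·k, i.e. s·k^α = (n + g + δ)·k.
So s / (n + g + δ) = (k*)^(1−α) = 8.92^0.58 = 3.5580.
Therefore s = 3.5580 × (n + g + δ) = 3.5580 × 0.104 = 0.3700.

s ≈ 0.370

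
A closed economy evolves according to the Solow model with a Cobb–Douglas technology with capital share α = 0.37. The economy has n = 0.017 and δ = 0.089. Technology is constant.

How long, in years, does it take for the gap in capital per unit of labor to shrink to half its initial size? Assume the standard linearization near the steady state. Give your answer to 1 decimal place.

half-life ≈ 10.4 years

Near the steady state the convergence rate is λ = (1 − α)(n + δ).
λ = (1 − 0.37) × 0.106 = 0.63 × 0.106 = 0.06678
Half-life = ln 2 / λ = 0.6931 / 0.06678 ≈ 10.38 years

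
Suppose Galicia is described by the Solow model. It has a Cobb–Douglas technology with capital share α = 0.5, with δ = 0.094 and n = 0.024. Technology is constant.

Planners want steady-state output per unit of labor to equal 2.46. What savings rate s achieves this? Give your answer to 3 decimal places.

Steady state requires s·f(k) = (n + δ)·k, i.e. s·k^α = (n + δ)·k.
Since y* = [s/(n + δ)]^(α/(1−α)), we have s/(n + δ) = (y*)^((1−α)/α) = 2.46^1 = 2.4600.
Therefore s = 2.4600 × (n + δ) = 2.4600 × 0.118 = 0.2903.

s ≈ 0.290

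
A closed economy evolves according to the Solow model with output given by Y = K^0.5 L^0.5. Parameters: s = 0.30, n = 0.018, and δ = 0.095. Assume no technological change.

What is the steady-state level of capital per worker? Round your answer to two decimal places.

At the steady state, Δk = 0, so s·k^α = (n + δ)·k.
Dividing both sides by k: k^(1−α) = s / (n + δ).
k^0.5 = 0.30 / (0.018 + 0.095) = 0.30 / 0.113 = 2.6549
k* = 2.6549^(1/0.5) ≈ 7.0485

k* ≈ 7.05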